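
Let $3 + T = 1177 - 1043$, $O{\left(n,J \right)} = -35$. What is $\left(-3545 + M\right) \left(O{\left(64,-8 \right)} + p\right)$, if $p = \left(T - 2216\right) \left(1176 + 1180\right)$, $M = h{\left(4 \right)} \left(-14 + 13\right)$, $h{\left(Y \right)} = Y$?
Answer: $17433734955$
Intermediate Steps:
$T = 131$ ($T = -3 + \left(1177 - 1043\right) = -3 + 134 = 131$)
$M = -4$ ($M = 4 \left(-14 + 13\right) = 4 \left(-1\right) = -4$)
$p = -4912260$ ($p = \left(131 - 2216\right) \left(1176 + 1180\right) = \left(-2085\right) 2356 = -4912260$)
$\left(-3545 + M\right) \left(O{\left(64,-8 \right)} + p\right) = \left(-3545 - 4\right) \left(-35 - 4912260\right) = \left(-3549\right) \left(-4912295\right) = 17433734955$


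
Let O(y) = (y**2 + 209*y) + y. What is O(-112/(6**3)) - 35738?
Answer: -26132186/729 ≈ -35847.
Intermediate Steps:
O(y) = y**2 + 210*y
O(-112/(6**3)) - 35738 = (-112/(6**3))*(210 - 112/(6**3)) - 35738 = (-112/216)*(210 - 112/216) - 35738 = (-112*1/216)*(210 - 112*1/216) - 35738 = -14*(210 - 14/27)/27 - 35738 = -14/27*5656/27 - 35738 = -79184/729 - 35738 = -26132186/729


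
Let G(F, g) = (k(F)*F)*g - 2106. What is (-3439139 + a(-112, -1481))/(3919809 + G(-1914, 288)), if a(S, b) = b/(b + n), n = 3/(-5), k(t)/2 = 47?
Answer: 25477134307/354829161840 ≈ 0.071801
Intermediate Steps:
k(t) = 94 (k(t) = 2*47 = 94)
G(F, g) = -2106 + 94*F*g (G(F, g) = (94*F)*g - 2106 = 94*F*g - 2106 = -2106 + 94*F*g)
n = -⅗ (n = 3*(-⅕) = -⅗ ≈ -0.60000)
a(S, b) = b/(-⅗ + b) (a(S, b) = b/(b - ⅗) = b/(-⅗ + b))
(-3439139 + a(-112, -1481))/(3919809 + G(-1914, 288)) = (-3439139 + 5*(-1481)/(-3 + 5*(-1481)))/(3919809 + (-2106 + 94*(-1914)*288)) = (-3439139 + 5*(-1481)/(-3 - 7405))/(3919809 + (-2106 - 51815808)) = (-3439139 + 5*(-1481)/(-7408))/(3919809 - 51817914) = (-3439139 + 5*(-1481)*(-1/7408))/(-47898105) = (-3439139 + 7405/7408)*(-1/47898105) = -25477134307/7408*(-1/47898105) = 25477134307/354829161840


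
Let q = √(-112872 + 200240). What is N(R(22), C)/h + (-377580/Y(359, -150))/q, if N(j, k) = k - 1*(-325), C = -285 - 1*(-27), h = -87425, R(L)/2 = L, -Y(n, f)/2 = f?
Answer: -67/87425 - 6293*√21842/218420 ≈ -4.2588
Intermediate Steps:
Y(n, f) = -2*f
R(L) = 2*L
q = 2*√21842 (q = √87368 = 2*√21842 ≈ 295.58)
C = -258 (C = -285 + 27 = -258)
N(j, k) = 325 + k (N(j, k) = k + 325 = 325 + k)
N(R(22), C)/h + (-377580/Y(359, -150))/q = (325 - 258)/(-87425) + (-377580/((-2*(-150))))/((2*√21842)) = 67*(-1/87425) + (-377580/300)*(√21842/43684) = -67/87425 + (-377580*1/300)*(√21842/43684) = -67/87425 - 6293*√21842/218420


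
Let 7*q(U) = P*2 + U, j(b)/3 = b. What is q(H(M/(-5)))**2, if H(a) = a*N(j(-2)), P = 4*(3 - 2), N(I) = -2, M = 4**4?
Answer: 304704/1225 ≈ 248.74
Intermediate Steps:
j(b) = 3*b
M = 256
P = 4 (P = 4*1 = 4)
H(a) = -2*a (H(a) = a*(-2) = -2*a)
q(U) = 8/7 + U/7 (q(U) = (4*2 + U)/7 = (8 + U)/7 = 8/7 + U/7)
q(H(M/(-5)))**2 = (8/7 + (-512/(-5))/7)**2 = (8/7 + (-512*(-1)/5)/7)**2 = (8/7 + (-2*(-256/5))/7)**2 = (8/7 + (1/7)*(512/5))**2 = (8/7 + 512/35)**2 = (552/35)**2 = 304704/1225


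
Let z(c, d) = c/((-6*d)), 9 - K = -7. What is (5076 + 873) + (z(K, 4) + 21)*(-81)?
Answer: 4302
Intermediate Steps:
K = 16 (K = 9 - 1*(-7) = 9 + 7 = 16)
z(c, d) = -c/(6*d) (z(c, d) = c*(-1/(6*d)) = -c/(6*d))
(5076 + 873) + (z(K, 4) + 21)*(-81) = (5076 + 873) + (-1/6*16/4 + 21)*(-81) = 5949 + (-1/6*16*1/4 + 21)*(-81) = 5949 + (-2/3 + 21)*(-81) = 5949 + (61/3)*(-81) = 5949 - 1647 = 4302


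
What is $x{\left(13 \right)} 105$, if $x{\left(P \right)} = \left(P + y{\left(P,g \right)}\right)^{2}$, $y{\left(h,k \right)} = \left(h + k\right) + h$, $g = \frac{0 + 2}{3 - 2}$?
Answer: $176505$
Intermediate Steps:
$g = 2$ ($g = \frac{2}{1} = 2 \cdot 1 = 2$)
$y{\left(h,k \right)} = k + 2 h$
$x{\left(P \right)} = \left(2 + 3 P\right)^{2}$ ($x{\left(P \right)} = \left(P + \left(2 + 2 P\right)\right)^{2} = \left(2 + 3 P\right)^{2}$)
$x{\left(13 \right)} 105 = \left(2 + 3 \cdot 13\right)^{2} \cdot 105 = \left(2 + 39\right)^{2} \cdot 105 = 41^{2} \cdot 105 = 1681 \cdot 105 = 176505$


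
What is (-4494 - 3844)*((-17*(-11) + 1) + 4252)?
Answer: -37020720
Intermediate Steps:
(-4494 - 3844)*((-17*(-11) + 1) + 4252) = -8338*((187 + 1) + 4252) = -8338*(188 + 4252) = -8338*4440 = -37020720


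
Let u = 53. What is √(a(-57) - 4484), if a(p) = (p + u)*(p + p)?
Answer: 2*I*√1007 ≈ 63.467*I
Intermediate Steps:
a(p) = 2*p*(53 + p) (a(p) = (p + 53)*(p + p) = (53 + p)*(2*p) = 2*p*(53 + p))
√(a(-57) - 4484) = √(2*(-57)*(53 - 57) - 4484) = √(2*(-57)*(-4) - 4484) = √(456 - 4484) = √(-4028) = 2*I*√1007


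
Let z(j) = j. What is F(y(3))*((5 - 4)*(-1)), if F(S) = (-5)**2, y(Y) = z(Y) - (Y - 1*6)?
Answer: -25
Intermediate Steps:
y(Y) = 6 (y(Y) = Y - (Y - 1*6) = Y - (Y - 6) = Y - (-6 + Y) = Y + (6 - Y) = 6)
F(S) = 25
F(y(3))*((5 - 4)*(-1)) = 25*((5 - 4)*(-1)) = 25*(1*(-1)) = 25*(-1) = -25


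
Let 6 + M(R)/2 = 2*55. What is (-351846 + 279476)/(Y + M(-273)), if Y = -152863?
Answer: 14474/30531 ≈ 0.47408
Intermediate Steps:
M(R) = 208 (M(R) = -12 + 2*(2*55) = -12 + 2*110 = -12 + 220 = 208)
(-351846 + 279476)/(Y + M(-273)) = (-351846 + 279476)/(-152863 + 208) = -72370/(-152655) = -72370*(-1/152655) = 14474/30531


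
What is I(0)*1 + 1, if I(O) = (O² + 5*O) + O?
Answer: 1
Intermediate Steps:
I(O) = O² + 6*O
I(0)*1 + 1 = (0*(6 + 0))*1 + 1 = (0*6)*1 + 1 = 0*1 + 1 = 0 + 1 = 1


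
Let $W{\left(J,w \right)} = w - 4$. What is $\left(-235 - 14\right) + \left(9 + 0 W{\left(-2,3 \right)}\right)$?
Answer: $-240$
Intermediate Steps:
$W{\left(J,w \right)} = -4 + w$
$\left(-235 - 14\right) + \left(9 + 0 W{\left(-2,3 \right)}\right) = \left(-235 - 14\right) + \left(9 + 0 \left(-4 + 3\right)\right) = -249 + \left(9 + 0 \left(-1\right)\right) = -249 + \left(9 + 0\right) = -249 + 9 = -240$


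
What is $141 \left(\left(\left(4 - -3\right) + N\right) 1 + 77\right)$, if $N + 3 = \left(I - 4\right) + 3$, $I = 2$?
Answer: $11562$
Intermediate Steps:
$N = -2$ ($N = -3 + \left(\left(2 - 4\right) + 3\right) = -3 + \left(-2 + 3\right) = -3 + 1 = -2$)
$141 \left(\left(\left(4 - -3\right) + N\right) 1 + 77\right) = 141 \left(\left(\left(4 - -3\right) - 2\right) 1 + 77\right) = 141 \left(\left(\left(4 + 3\right) - 2\right) 1 + 77\right) = 141 \left(\left(7 - 2\right) 1 + 77\right) = 141 \left(5 \cdot 1 + 77\right) = 141 \left(5 + 77\right) = 141 \cdot 82 = 11562$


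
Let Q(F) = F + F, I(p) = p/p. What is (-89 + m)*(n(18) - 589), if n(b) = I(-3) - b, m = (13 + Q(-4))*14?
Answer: 11514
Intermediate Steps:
I(p) = 1
Q(F) = 2*F
m = 70 (m = (13 + 2*(-4))*14 = (13 - 8)*14 = 5*14 = 70)
n(b) = 1 - b
(-89 + m)*(n(18) - 589) = (-89 + 70)*((1 - 1*18) - 589) = -19*((1 - 18) - 589) = -19*(-17 - 589) = -19*(-606) = 11514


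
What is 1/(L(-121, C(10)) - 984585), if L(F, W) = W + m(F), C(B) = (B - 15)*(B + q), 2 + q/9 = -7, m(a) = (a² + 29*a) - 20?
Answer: -1/973118 ≈ -1.0276e-6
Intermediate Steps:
m(a) = -20 + a² + 29*a
q = -81 (q = -18 + 9*(-7) = -18 - 63 = -81)
C(B) = (-81 + B)*(-15 + B) (C(B) = (B - 15)*(B - 81) = (-15 + B)*(-81 + B) = (-81 + B)*(-15 + B))
L(F, W) = -20 + W + F² + 29*F (L(F, W) = W + (-20 + F² + 29*F) = -20 + W + F² + 29*F)
1/(L(-121, C(10)) - 984585) = 1/((-20 + (1215 + 10² - 96*10) + (-121)² + 29*(-121)) - 984585) = 1/((-20 + (1215 + 100 - 960) + 14641 - 3509) - 984585) = 1/((-20 + 355 + 14641 - 3509) - 984585) = 1/(11467 - 984585) = 1/(-973118) = -1/973118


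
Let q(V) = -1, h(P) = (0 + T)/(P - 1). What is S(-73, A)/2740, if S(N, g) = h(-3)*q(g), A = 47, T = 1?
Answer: 1/10960 ≈ 9.1241e-5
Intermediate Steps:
h(P) = 1/(-1 + P) (h(P) = (0 + 1)/(P - 1) = 1/(-1 + P))
S(N, g) = ¼ (S(N, g) = -1/(-1 - 3) = -1/(-4) = -¼*(-1) = ¼)
S(-73, A)/2740 = (¼)/2740 = (¼)*(1/2740) = 1/10960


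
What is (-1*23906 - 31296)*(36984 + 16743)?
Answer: -2965837854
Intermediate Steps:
(-1*23906 - 31296)*(36984 + 16743) = (-23906 - 31296)*53727 = -55202*53727 = -2965837854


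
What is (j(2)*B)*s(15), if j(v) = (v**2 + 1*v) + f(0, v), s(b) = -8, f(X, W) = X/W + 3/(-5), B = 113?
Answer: -24408/5 ≈ -4881.6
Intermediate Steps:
f(X, W) = -3/5 + X/W (f(X, W) = X/W + 3*(-1/5) = X/W - 3/5 = -3/5 + X/W)
j(v) = -3/5 + v + v**2 (j(v) = (v**2 + 1*v) + (-3/5 + 0/v) = (v**2 + v) + (-3/5 + 0) = (v + v**2) - 3/5 = -3/5 + v + v**2)
(j(2)*B)*s(15) = ((-3/5 + 2 + 2**2)*113)*(-8) = ((-3/5 + 2 + 4)*113)*(-8) = ((27/5)*113)*(-8) = (3051/5)*(-8) = -24408/5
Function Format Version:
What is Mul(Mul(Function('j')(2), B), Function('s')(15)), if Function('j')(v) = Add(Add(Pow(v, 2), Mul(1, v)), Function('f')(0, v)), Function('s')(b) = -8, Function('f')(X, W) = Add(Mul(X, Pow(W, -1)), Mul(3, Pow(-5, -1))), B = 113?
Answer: Rational(-24408, 5) ≈ -4881.6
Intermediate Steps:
Function('f')(X, W) = Add(Rational(-3, 5), Mul(X, Pow(W, -1))) (Function('f')(X, W) = Add(Mul(X, Pow(W, -1)), Mul(3, Rational(-1, 5))) = Add(Mul(X, Pow(W, -1)), Rational(-3, 5)) = Add(Rational(-3, 5), Mul(X, Pow(W, -1))))
Function('j')(v) = Add(Rational(-3, 5), v, Pow(v, 2)) (Function('j')(v) = Add(Add(Pow(v, 2), Mul(1, v)), Add(Rational(-3, 5), Mul(0, Pow(v, -1)))) = Add(Add(Pow(v, 2), v), Add(Rational(-3, 5), 0)) = Add(Add(v, Pow(v, 2)), Rational(-3, 5)) = Add(Rational(-3, 5), v, Pow(v, 2)))
Mul(Mul(Function('j')(2), B), Function('s')(15)) = Mul(Mul(Add(Rational(-3, 5), 2, Pow(2, 2)), 113), -8) = Mul(Mul(Add(Rational(-3, 5), 2, 4), 113), -8) = Mul(Mul(Rational(27, 5), 113), -8) = Mul(Rational(3051, 5), -8) = Rational(-24408, 5)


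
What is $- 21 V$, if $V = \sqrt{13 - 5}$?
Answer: $- 42 \sqrt{2} \approx -59.397$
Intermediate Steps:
$V = 2 \sqrt{2}$ ($V = \sqrt{8} = 2 \sqrt{2} \approx 2.8284$)
$- 21 V = - 21 \cdot 2 \sqrt{2} = - 42 \sqrt{2}$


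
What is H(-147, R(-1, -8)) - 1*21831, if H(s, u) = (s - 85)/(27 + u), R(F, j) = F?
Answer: -283919/13 ≈ -21840.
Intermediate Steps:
H(s, u) = (-85 + s)/(27 + u)
H(-147, R(-1, -8)) - 1*21831 = (-85 - 147)/(27 - 1) - 1*21831 = -232/26 - 21831 = (1/26)*(-232) - 21831 = -116/13 - 21831 = -283919/13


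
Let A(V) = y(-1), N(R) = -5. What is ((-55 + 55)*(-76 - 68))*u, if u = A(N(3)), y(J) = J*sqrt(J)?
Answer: 0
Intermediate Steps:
y(J) = J**(3/2)
A(V) = -I (A(V) = (-1)**(3/2) = -I)
u = -I ≈ -1.0*I
((-55 + 55)*(-76 - 68))*u = ((-55 + 55)*(-76 - 68))*(-I) = (0*(-144))*(-I) = 0*(-I) = 0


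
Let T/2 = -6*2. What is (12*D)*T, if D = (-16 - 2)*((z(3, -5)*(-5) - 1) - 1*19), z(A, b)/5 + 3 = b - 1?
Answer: 1062720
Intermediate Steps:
z(A, b) = -20 + 5*b (z(A, b) = -15 + 5*(b - 1) = -15 + 5*(-1 + b) = -15 + (-5 + 5*b) = -20 + 5*b)
T = -24 (T = 2*(-6*2) = 2*(-12) = -24)
D = -3690 (D = (-16 - 2)*(((-20 + 5*(-5))*(-5) - 1) - 1*19) = -18*(((-20 - 25)*(-5) - 1) - 19) = -18*((-45*(-5) - 1) - 19) = -18*((225 - 1) - 19) = -18*(224 - 19) = -18*205 = -3690)
(12*D)*T = (12*(-3690))*(-24) = -44280*(-24) = 1062720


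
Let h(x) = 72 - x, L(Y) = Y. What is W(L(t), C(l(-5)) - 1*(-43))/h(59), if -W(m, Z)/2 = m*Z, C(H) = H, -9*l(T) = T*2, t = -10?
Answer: 7940/117 ≈ 67.863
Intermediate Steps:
l(T) = -2*T/9 (l(T) = -T*2/9 = -2*T/9)
W(m, Z) = -2*Z*m (W(m, Z) = -2*m*Z = -2*Z*m)
W(L(t), C(l(-5)) - 1*(-43))/h(59) = (-2*(-2/9*(-5) - 1*(-43))*(-10))/(72 - 1*59) = (-2*(10/9 + 43)*(-10))/(72 - 59) = -2*397/9*(-10)/13 = (7940/9)*(1/13) = 7940/117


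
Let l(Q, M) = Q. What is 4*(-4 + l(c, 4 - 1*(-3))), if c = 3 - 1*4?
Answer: -20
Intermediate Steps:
c = -1 (c = 3 - 4 = -1)
4*(-4 + l(c, 4 - 1*(-3))) = 4*(-4 - 1) = 4*(-5) = -20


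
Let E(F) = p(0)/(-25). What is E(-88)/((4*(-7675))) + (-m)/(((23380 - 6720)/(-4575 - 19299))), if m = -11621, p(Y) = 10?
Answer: -532337527571/31966375 ≈ -16653.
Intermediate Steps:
E(F) = -2/5 (E(F) = 10/(-25) = 10*(-1/25) = -2/5)
E(-88)/((4*(-7675))) + (-m)/(((23380 - 6720)/(-4575 - 19299))) = -2/(5*(4*(-7675))) + (-1*(-11621))/(((23380 - 6720)/(-4575 - 19299))) = -2/5/(-30700) + 11621/((16660/(-23874))) = -2/5*(-1/30700) + 11621/((16660*(-1/23874))) = 1/76750 + 11621/(-8330/11937) = 1/76750 + 11621*(-11937/8330) = 1/76750 - 138719877/8330 = -532337527571/31966375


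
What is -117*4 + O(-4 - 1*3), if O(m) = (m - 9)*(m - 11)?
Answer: -180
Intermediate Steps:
O(m) = (-11 + m)*(-9 + m) (O(m) = (-9 + m)*(-11 + m) = (-11 + m)*(-9 + m))
-117*4 + O(-4 - 1*3) = -117*4 + (99 + (-4 - 1*3)² - 20*(-4 - 1*3)) = -468 + (99 + (-4 - 3)² - 20*(-4 - 3)) = -468 + (99 + (-7)² - 20*(-7)) = -468 + (99 + 49 + 140) = -468 + 288 = -180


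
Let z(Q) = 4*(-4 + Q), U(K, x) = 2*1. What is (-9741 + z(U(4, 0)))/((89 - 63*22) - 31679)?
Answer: 9749/32976 ≈ 0.29564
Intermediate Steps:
U(K, x) = 2
z(Q) = -16 + 4*Q
(-9741 + z(U(4, 0)))/((89 - 63*22) - 31679) = (-9741 + (-16 + 4*2))/((89 - 63*22) - 31679) = (-9741 + (-16 + 8))/((89 - 1386) - 31679) = (-9741 - 8)/(-1297 - 31679) = -9749/(-32976) = -9749*(-1/32976) = 9749/32976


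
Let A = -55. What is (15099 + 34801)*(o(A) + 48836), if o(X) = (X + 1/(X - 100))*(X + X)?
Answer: 84904251200/31 ≈ 2.7388e+9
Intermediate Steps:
o(X) = 2*X*(X + 1/(-100 + X)) (o(X) = (X + 1/(-100 + X))*(2*X) = 2*X*(X + 1/(-100 + X)))
(15099 + 34801)*(o(A) + 48836) = (15099 + 34801)*(2*(-55)*(1 + (-55)² - 100*(-55))/(-100 - 55) + 48836) = 49900*(2*(-55)*(1 + 3025 + 5500)/(-155) + 48836) = 49900*(2*(-55)*(-1/155)*8526 + 48836) = 49900*(187572/31 + 48836) = 49900*(1701488/31) = 84904251200/31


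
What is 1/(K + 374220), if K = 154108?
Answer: 1/528328 ≈ 1.8928e-6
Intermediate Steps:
1/(K + 374220) = 1/(154108 + 374220) = 1/528328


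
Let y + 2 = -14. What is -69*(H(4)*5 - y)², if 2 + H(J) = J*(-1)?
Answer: -13524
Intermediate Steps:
H(J) = -2 - J (H(J) = -2 + J*(-1) = -2 - J)
y = -16 (y = -2 - 14 = -16)
-69*(H(4)*5 - y)² = -69*((-2 - 1*4)*5 - 1*(-16))² = -69*((-2 - 4)*5 + 16)² = -69*(-6*5 + 16)² = -69*(-30 + 16)² = -69*(-14)² = -69*196 = -13524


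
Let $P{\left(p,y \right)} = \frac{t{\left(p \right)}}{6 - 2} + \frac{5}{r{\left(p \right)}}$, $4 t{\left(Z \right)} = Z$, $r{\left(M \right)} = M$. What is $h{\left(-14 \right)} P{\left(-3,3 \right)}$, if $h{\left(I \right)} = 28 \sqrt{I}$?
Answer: $- \frac{623 i \sqrt{14}}{12} \approx - 194.25 i$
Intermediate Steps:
$t{\left(Z \right)} = \frac{Z}{4}$
$P{\left(p,y \right)} = \frac{5}{p} + \frac{p}{16}$ ($P{\left(p,y \right)} = \frac{\frac{1}{4} p}{6 - 2} + \frac{5}{p} = \frac{\frac{1}{4} p}{4} + \frac{5}{p} = \frac{p}{4} \cdot \frac{1}{4} + \frac{5}{p} = \frac{p}{16} + \frac{5}{p} = \frac{5}{p} + \frac{p}{16}$)
$h{\left(-14 \right)} P{\left(-3,3 \right)} = 28 \sqrt{-14} \left(\frac{5}{-3} + \frac{1}{16} \left(-3\right)\right) = 28 i \sqrt{14} \left(5 \left(- \frac{1}{3}\right) - \frac{3}{16}\right) = 28 i \sqrt{14} \left(- \frac{5}{3} - \frac{3}{16}\right) = 28 i \sqrt{14} \left(- \frac{89}{48}\right) = - \frac{623 i \sqrt{14}}{12}$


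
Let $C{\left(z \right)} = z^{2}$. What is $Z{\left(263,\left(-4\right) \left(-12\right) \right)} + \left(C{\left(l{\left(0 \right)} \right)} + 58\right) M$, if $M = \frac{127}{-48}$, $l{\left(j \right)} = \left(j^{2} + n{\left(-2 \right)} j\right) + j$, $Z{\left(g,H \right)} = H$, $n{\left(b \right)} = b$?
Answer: $- \frac{2531}{24} \approx -105.46$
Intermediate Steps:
$l{\left(j \right)} = j^{2} - j$ ($l{\left(j \right)} = \left(j^{2} - 2 j\right) + j = j^{2} - j$)
$M = - \frac{127}{48}$ ($M = 127 \left(- \frac{1}{48}\right) = - \frac{127}{48} \approx -2.6458$)
$Z{\left(263,\left(-4\right) \left(-12\right) \right)} + \left(C{\left(l{\left(0 \right)} \right)} + 58\right) M = \left(-4\right) \left(-12\right) + \left(\left(0 \left(-1 + 0\right)\right)^{2} + 58\right) \left(- \frac{127}{48}\right) = 48 + \left(\left(0 \left(-1\right)\right)^{2} + 58\right) \left(- \frac{127}{48}\right) = 48 + \left(0^{2} + 58\right) \left(- \frac{127}{48}\right) = 48 + \left(0 + 58\right) \left(- \frac{127}{48}\right) = 48 + 58 \left(- \frac{127}{48}\right) = 48 - \frac{3683}{24} = - \frac{2531}{24}$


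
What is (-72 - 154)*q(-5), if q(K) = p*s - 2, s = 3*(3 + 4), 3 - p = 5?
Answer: 9944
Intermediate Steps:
p = -2 (p = 3 - 1*5 = 3 - 5 = -2)
s = 21 (s = 3*7 = 21)
q(K) = -44 (q(K) = -2*21 - 2 = -42 - 2 = -44)
(-72 - 154)*q(-5) = (-72 - 154)*(-44) = -226*(-44) = 9944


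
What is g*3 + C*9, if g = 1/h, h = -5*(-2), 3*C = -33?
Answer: -987/10 ≈ -98.700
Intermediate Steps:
C = -11 (C = (⅓)*(-33) = -11)
h = 10
g = ⅒ (g = 1/10 = ⅒ ≈ 0.10000)
g*3 + C*9 = (⅒)*3 - 11*9 = 3/10 - 99 = -987/10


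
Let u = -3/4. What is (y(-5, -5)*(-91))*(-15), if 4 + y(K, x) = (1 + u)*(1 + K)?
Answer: -6825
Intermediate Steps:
u = -¾ (u = -3*¼ = -¾ ≈ -0.75000)
y(K, x) = -15/4 + K/4 (y(K, x) = -4 + (1 - ¾)*(1 + K) = -4 + (1 + K)/4 = -4 + (¼ + K/4) = -15/4 + K/4)
(y(-5, -5)*(-91))*(-15) = ((-15/4 + (¼)*(-5))*(-91))*(-15) = ((-15/4 - 5/4)*(-91))*(-15) = -5*(-91)*(-15) = 455*(-15) = -6825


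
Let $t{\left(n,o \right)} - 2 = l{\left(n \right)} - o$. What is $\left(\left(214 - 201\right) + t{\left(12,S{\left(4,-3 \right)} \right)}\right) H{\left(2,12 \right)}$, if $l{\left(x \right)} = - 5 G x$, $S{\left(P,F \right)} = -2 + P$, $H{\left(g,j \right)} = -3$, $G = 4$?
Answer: $681$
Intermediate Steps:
$l{\left(x \right)} = - 20 x$ ($l{\left(x \right)} = \left(-5\right) 4 x = - 20 x$)
$t{\left(n,o \right)} = 2 - o - 20 n$ ($t{\left(n,o \right)} = 2 - \left(o + 20 n\right) = 2 - o - 20 n$)
$\left(\left(214 - 201\right) + t{\left(12,S{\left(4,-3 \right)} \right)}\right) H{\left(2,12 \right)} = \left(\left(214 - 201\right) - 240\right) \left(-3\right) = \left(13 - 240\right) \left(-3\right) = \left(-227\right) \left(-3\right) = 681$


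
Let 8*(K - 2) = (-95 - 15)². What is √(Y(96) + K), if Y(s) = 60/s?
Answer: √24242/4 ≈ 38.925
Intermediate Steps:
K = 3029/2 (K = 2 + (-95 - 15)²/8 = 2 + (⅛)*(-110)² = 2 + (⅛)*12100 = 2 + 3025/2 = 3029/2 ≈ 1514.5)
√(Y(96) + K) = √(60/96 + 3029/2) = √(60*(1/96) + 3029/2) = √(5/8 + 3029/2) = √(12121/8) = √24242/4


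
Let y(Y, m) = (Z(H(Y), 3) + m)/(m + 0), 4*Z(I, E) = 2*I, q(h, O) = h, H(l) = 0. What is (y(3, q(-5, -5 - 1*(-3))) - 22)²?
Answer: 441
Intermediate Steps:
Z(I, E) = I/2 (Z(I, E) = (2*I)/4 = I/2)
y(Y, m) = 1 (y(Y, m) = ((½)*0 + m)/(m + 0) = (0 + m)/m = m/m = 1)
(y(3, q(-5, -5 - 1*(-3))) - 22)² = (1 - 22)² = (-21)² = 441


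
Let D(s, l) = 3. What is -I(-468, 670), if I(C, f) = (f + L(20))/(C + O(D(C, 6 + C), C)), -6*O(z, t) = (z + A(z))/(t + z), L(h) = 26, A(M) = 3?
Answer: 323640/217619 ≈ 1.4872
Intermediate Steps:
O(z, t) = -(3 + z)/(6*(t + z)) (O(z, t) = -(z + 3)/(6*(t + z)) = -(3 + z)/(6*(t + z)))
I(C, f) = (26 + f)/(C - 1/(3 + C)) (I(C, f) = (f + 26)/(C + (-3 - 1*3)/(6*(C + 3))) = (26 + f)/(C + (-3 - 3)/(6*(3 + C))) = (26 + f)/(C + (⅙)*(-6)/(3 + C)) = (26 + f)/(C - 1/(3 + C)))
-I(-468, 670) = -(3 - 468)*(26 + 670)/(-1 - 468*(3 - 468)) = -(-465)*696/(-1 - 468*(-465)) = -(-465)*696/(-1 + 217620) = -(-465)*696/217619 = -1*(-323640/217619) = 323640/217619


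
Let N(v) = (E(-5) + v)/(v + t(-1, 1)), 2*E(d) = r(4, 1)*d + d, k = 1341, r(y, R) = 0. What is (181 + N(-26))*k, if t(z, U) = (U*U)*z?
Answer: 488273/2 ≈ 2.4414e+5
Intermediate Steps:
t(z, U) = z*U² (t(z, U) = U²*z = z*U²)
E(d) = d/2 (E(d) = (0*d + d)/2 = (0 + d)/2 = d/2)
N(v) = (-5/2 + v)/(-1 + v) (N(v) = ((½)*(-5) + v)/(v - 1*1²) = (-5/2 + v)/(v - 1*1) = (-5/2 + v)/(v - 1) = (-5/2 + v)/(-1 + v))
(181 + N(-26))*k = (181 + (-5/2 - 26)/(-1 - 26))*1341 = (181 - 57/2/(-27))*1341 = (181 - 1/27*(-57/2))*1341 = (181 + 19/18)*1341 = (3277/18)*1341 = 488273/2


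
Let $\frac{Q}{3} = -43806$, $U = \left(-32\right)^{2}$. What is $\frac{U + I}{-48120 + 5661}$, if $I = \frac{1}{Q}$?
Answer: $- \frac{134572031}{5579876862} \approx -0.024117$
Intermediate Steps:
$U = 1024$
$Q = -131418$ ($Q = 3 \left(-43806\right) = -131418$)
$I = - \frac{1}{131418}$ ($I = \frac{1}{-131418} = - \frac{1}{131418} \approx -7.6093 \cdot 10^{-6}$)
$\frac{U + I}{-48120 + 5661} = \frac{1024 - \frac{1}{131418}}{-48120 + 5661} = \frac{134572031}{131418 \left(-42459\right)} = \frac{134572031}{131418} \left(- \frac{1}{42459}\right) = - \frac{134572031}{5579876862}$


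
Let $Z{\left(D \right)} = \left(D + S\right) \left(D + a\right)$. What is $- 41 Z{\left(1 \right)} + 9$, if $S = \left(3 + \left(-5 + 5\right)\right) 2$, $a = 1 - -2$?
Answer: $-1139$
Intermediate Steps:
$a = 3$ ($a = 1 + 2 = 3$)
$S = 6$ ($S = \left(3 + 0\right) 2 = 3 \cdot 2 = 6$)
$Z{\left(D \right)} = \left(3 + D\right) \left(6 + D\right)$ ($Z{\left(D \right)} = \left(D + 6\right) \left(D + 3\right) = \left(6 + D\right) \left(3 + D\right) = \left(3 + D\right) \left(6 + D\right)$)
$- 41 Z{\left(1 \right)} + 9 = - 41 \left(18 + 1^{2} + 9 \cdot 1\right) + 9 = - 41 \left(18 + 1 + 9\right) + 9 = \left(-41\right) 28 + 9 = -1148 + 9 = -1139$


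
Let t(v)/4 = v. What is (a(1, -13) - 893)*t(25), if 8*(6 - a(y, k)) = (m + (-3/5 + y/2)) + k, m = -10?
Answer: -353645/4 ≈ -88411.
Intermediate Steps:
t(v) = 4*v
a(y, k) = 293/40 - k/8 - y/16 (a(y, k) = 6 - ((-10 + (-3/5 + y/2)) + k)/8 = 6 - ((-10 + (-3*⅕ + y*(½))) + k)/8 = 6 - ((-10 + (-⅗ + y/2)) + k)/8 = 6 - ((-53/5 + y/2) + k)/8 = 6 - (-53/5 + k + y/2)/8 = 6 + (53/40 - k/8 - y/16) = 293/40 - k/8 - y/16)
(a(1, -13) - 893)*t(25) = ((293/40 - ⅛*(-13) - 1/16*1) - 893)*(4*25) = ((293/40 + 13/8 - 1/16) - 893)*100 = (711/80 - 893)*100 = -70729/80*100 = -353645/4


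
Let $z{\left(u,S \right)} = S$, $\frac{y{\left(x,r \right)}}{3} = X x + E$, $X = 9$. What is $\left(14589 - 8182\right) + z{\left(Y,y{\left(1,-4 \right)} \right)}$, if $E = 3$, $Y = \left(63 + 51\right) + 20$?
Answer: $6443$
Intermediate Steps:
$Y = 134$ ($Y = 114 + 20 = 134$)
$y{\left(x,r \right)} = 9 + 27 x$ ($y{\left(x,r \right)} = 3 \left(9 x + 3\right) = 3 \left(3 + 9 x\right) = 9 + 27 x$)
$\left(14589 - 8182\right) + z{\left(Y,y{\left(1,-4 \right)} \right)} = \left(14589 - 8182\right) + \left(9 + 27 \cdot 1\right) = \left(14589 - 8182\right) + \left(9 + 27\right) = 6407 + 36 = 6443$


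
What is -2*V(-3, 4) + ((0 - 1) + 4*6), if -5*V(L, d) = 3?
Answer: 121/5 ≈ 24.200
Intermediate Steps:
V(L, d) = -3/5 (V(L, d) = -1/5*3 = -3/5)
-2*V(-3, 4) + ((0 - 1) + 4*6) = -2*(-3/5) + ((0 - 1) + 4*6) = 6/5 + (-1 + 24) = 6/5 + 23 = 121/5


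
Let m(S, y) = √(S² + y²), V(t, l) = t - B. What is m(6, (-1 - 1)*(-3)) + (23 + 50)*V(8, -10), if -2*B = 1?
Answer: 1241/2 + 6*√2 ≈ 628.99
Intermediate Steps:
B = -½ (B = -½*1 = -½ ≈ -0.50000)
V(t, l) = ½ + t (V(t, l) = t - 1*(-½) = t + ½ = ½ + t)
m(6, (-1 - 1)*(-3)) + (23 + 50)*V(8, -10) = √(6² + ((-1 - 1)*(-3))²) + (23 + 50)*(½ + 8) = √(36 + (-2*(-3))²) + 73*(17/2) = √(36 + 6²) + 1241/2 = √(36 + 36) + 1241/2 = √72 + 1241/2 = 6*√2 + 1241/2 = 1241/2 + 6*√2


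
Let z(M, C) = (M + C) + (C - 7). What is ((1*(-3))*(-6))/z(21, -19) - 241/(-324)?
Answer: -1/162 ≈ -0.0061728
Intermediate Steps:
z(M, C) = -7 + M + 2*C (z(M, C) = (C + M) + (-7 + C) = -7 + M + 2*C)
((1*(-3))*(-6))/z(21, -19) - 241/(-324) = ((1*(-3))*(-6))/(-7 + 21 + 2*(-19)) - 241/(-324) = (-3*(-6))/(-7 + 21 - 38) - 241*(-1/324) = 18/(-24) + 241/324 = 18*(-1/24) + 241/324 = -¾ + 241/324 = -1/162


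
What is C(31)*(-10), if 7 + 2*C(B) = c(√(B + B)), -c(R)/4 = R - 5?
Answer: -65 + 20*√62 ≈ 92.480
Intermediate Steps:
c(R) = 20 - 4*R (c(R) = -4*(R - 5) = -4*(-5 + R) = 20 - 4*R)
C(B) = 13/2 - 2*√2*√B (C(B) = -7/2 + (20 - 4*√(B + B))/2 = -7/2 + (20 - 4*√2*√B)/2 = -7/2 + (10 - 2*√2*√B) = 13/2 - 2*√2*√B)
C(31)*(-10) = (13/2 - 2*√2*√31)*(-10) = (13/2 - 2*√62)*(-10) = -65 + 20*√62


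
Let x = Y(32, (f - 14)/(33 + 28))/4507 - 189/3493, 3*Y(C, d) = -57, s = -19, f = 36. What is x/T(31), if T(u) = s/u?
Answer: 4066270/42730867 ≈ 0.095160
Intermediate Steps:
T(u) = -19/u
Y(C, d) = -19 (Y(C, d) = (⅓)*(-57) = -19)
x = -131170/2248993 (x = -19/4507 - 189/3493 = -19*1/4507 - 189*1/3493 = -19/4507 - 27/499 = -131170/2248993 ≈ -0.058324)
x/T(31) = -131170/(2248993*((-19/31))) = -131170/(2248993*((-19*1/31))) = -131170/(2248993*(-19/31)) = -131170/2248993*(-31/19) = 4066270/42730867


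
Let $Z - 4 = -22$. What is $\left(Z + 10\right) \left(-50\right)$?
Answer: $400$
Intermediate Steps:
$Z = -18$ ($Z = 4 - 22 = -18$)
$\left(Z + 10\right) \left(-50\right) = \left(-18 + 10\right) \left(-50\right) = \left(-8\right) \left(-50\right) = 400$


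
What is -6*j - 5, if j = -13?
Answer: 73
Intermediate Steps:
-6*j - 5 = -6*(-13) - 5 = 78 - 5 = 73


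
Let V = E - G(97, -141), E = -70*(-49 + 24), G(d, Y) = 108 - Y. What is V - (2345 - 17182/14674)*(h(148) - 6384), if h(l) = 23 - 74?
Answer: 10061055457/667 ≈ 1.5084e+7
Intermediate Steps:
h(l) = -51
E = 1750 (E = -70*(-25) = 1750)
V = 1501 (V = 1750 - (108 - 1*(-141)) = 1750 - (108 + 141) = 1750 - 1*249 = 1750 - 249 = 1501)
V - (2345 - 17182/14674)*(h(148) - 6384) = 1501 - (2345 - 17182/14674)*(-51 - 6384) = 1501 - (2345 - 17182*1/14674)*(-6435) = 1501 - (2345 - 781/667)*(-6435) = 1501 - 1563334*(-6435)/667 = 1501 - 1*(-10060054290/667) = 1501 + 10060054290/667 = 10061055457/667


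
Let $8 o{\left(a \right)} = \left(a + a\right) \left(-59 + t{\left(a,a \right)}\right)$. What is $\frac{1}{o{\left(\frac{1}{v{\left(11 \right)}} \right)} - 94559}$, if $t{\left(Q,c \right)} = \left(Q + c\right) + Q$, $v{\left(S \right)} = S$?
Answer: $- \frac{242}{22883601} \approx -1.0575 \cdot 10^{-5}$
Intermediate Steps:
$t{\left(Q,c \right)} = c + 2 Q$
$o{\left(a \right)} = \frac{a \left(-59 + 3 a\right)}{4}$ ($o{\left(a \right)} = \frac{\left(a + a\right) \left(-59 + \left(a + 2 a\right)\right)}{8} = \frac{2 a \left(-59 + 3 a\right)}{8} = \frac{a \left(-59 + 3 a\right)}{4}$)
$\frac{1}{o{\left(\frac{1}{v{\left(11 \right)}} \right)} - 94559} = \frac{1}{\frac{-59 + \frac{3}{11}}{4 \cdot 11} - 94559} = \frac{1}{\frac{1}{4} \cdot \frac{1}{11} \left(-59 + 3 \cdot \frac{1}{11}\right) - 94559} = \frac{1}{\frac{1}{4} \cdot \frac{1}{11} \left(-59 + \frac{3}{11}\right) - 94559} = \frac{1}{\frac{1}{4} \cdot \frac{1}{11} \left(- \frac{646}{11}\right) - 94559} = \frac{1}{- \frac{323}{242} - 94559} = \frac{1}{- \frac{22883601}{242}} = - \frac{242}{22883601}$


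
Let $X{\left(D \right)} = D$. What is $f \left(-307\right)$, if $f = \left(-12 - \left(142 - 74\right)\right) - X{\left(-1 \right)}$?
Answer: $24253$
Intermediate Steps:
$f = -79$ ($f = \left(-12 - \left(142 - 74\right)\right) - -1 = \left(-12 - 68\right) + 1 = -80 + 1 = -79$)
$f \left(-307\right) = \left(-79\right) \left(-307\right) = 24253$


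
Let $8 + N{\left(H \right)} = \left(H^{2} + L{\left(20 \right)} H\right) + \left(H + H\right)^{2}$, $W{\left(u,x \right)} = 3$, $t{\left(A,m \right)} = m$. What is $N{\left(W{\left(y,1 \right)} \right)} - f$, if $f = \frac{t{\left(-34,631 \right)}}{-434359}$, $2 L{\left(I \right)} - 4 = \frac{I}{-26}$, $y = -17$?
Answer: $\frac{236299499}{5646667} \approx 41.848$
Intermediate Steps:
$L{\left(I \right)} = 2 - \frac{I}{52}$ ($L{\left(I \right)} = 2 + \frac{I \frac{1}{-26}}{2} = 2 + \frac{I \left(- \frac{1}{26}\right)}{2} = 2 + \frac{\left(- \frac{1}{26}\right) I}{2} = 2 - \frac{I}{52}$)
$N{\left(H \right)} = -8 + 5 H^{2} + \frac{21 H}{13}$ ($N{\left(H \right)} = -8 + \left(\left(H^{2} + \left(2 - \frac{5}{13}\right) H\right) + \left(H + H\right)^{2}\right) = -8 + \left(\left(H^{2} + \left(2 - \frac{5}{13}\right) H\right) + \left(2 H\right)^{2}\right) = -8 + \left(\left(H^{2} + \frac{21 H}{13}\right) + 4 H^{2}\right) = -8 + \left(5 H^{2} + \frac{21 H}{13}\right) = -8 + 5 H^{2} + \frac{21 H}{13}$)
$f = - \frac{631}{434359}$ ($f = \frac{631}{-434359} = 631 \left(- \frac{1}{434359}\right) = - \frac{631}{434359} \approx -0.0014527$)
$N{\left(W{\left(y,1 \right)} \right)} - f = \left(-8 + 5 \cdot 3^{2} + \frac{21}{13} \cdot 3\right) - - \frac{631}{434359} = \left(-8 + 5 \cdot 9 + \frac{63}{13}\right) + \frac{631}{434359} = \left(-8 + 45 + \frac{63}{13}\right) + \frac{631}{434359} = \frac{544}{13} + \frac{631}{434359} = \frac{236299499}{5646667}$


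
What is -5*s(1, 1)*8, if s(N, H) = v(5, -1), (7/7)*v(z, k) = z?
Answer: -200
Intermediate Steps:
v(z, k) = z
s(N, H) = 5
-5*s(1, 1)*8 = -5*5*8 = -25*8 = -200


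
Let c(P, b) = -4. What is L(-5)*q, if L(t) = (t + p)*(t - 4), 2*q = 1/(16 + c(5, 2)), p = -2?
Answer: 21/8 ≈ 2.6250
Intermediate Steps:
q = 1/24 (q = 1/(2*(16 - 4)) = (1/2)/12 = (1/2)*(1/12) = 1/24 ≈ 0.041667)
L(t) = (-4 + t)*(-2 + t) (L(t) = (t - 2)*(t - 4) = (-2 + t)*(-4 + t) = (-4 + t)*(-2 + t))
L(-5)*q = (8 + (-5)**2 - 6*(-5))*(1/24) = (8 + 25 + 30)*(1/24) = 63*(1/24) = 21/8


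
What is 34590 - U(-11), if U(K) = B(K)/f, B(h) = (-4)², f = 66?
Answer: 1141462/33 ≈ 34590.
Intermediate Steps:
B(h) = 16
U(K) = 8/33 (U(K) = 16/66 = 16*(1/66) = 8/33)
34590 - U(-11) = 34590 - 1*8/33 = 34590 - 8/33 = 1141462/33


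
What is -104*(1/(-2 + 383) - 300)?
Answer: 11887096/381 ≈ 31200.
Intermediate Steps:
-104*(1/(-2 + 383) - 300) = -104*(1/381 - 300) = -104*(-114299/381) = 11887096/381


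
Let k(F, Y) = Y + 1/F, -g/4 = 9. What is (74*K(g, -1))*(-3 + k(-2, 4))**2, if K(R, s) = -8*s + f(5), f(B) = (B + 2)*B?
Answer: 1591/2 ≈ 795.50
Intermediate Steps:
g = -36 (g = -4*9 = -36)
f(B) = B*(2 + B) (f(B) = (2 + B)*B = B*(2 + B))
K(R, s) = 35 - 8*s (K(R, s) = -8*s + 5*(2 + 5) = -8*s + 5*7 = -8*s + 35 = 35 - 8*s)
(74*K(g, -1))*(-3 + k(-2, 4))**2 = (74*(35 - 8*(-1)))*(-3 + (4 + 1/(-2)))**2 = (74*(35 + 8))*(-3 + (4 - 1/2))**2 = (74*43)*(-3 + 7/2)**2 = 3182*(1/2)**2 = 3182*(1/4) = 1591/2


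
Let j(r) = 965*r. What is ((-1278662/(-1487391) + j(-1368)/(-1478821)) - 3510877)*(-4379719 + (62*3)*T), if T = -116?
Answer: 33988862846761016382706375/2199585046011 ≈ 1.5452e+13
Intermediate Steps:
((-1278662/(-1487391) + j(-1368)/(-1478821)) - 3510877)*(-4379719 + (62*3)*T) = ((-1278662/(-1487391) + (965*(-1368))/(-1478821)) - 3510877)*(-4379719 + (62*3)*(-116)) = ((-1278662*(-1/1487391) - 1320120*(-1/1478821)) - 3510877)*(-4379719 + 186*(-116)) = ((1278662/1487391 + 1320120/1478821) - 3510877)*(-4379719 - 21576) = (3854446824422/2199585046011 - 3510877)*(-4401295) = -7722468693137137225/2199585046011*(-4401295) = 33988862846761016382706375/2199585046011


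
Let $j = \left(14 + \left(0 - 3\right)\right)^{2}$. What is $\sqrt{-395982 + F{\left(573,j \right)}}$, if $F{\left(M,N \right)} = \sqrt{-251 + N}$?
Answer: $\sqrt{-395982 + i \sqrt{130}} \approx 0.009 + 629.27 i$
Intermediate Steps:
$j = 121$ ($j = \left(14 + \left(0 - 3\right)\right)^{2} = \left(14 - 3\right)^{2} = 11^{2} = 121$)
$\sqrt{-395982 + F{\left(573,j \right)}} = \sqrt{-395982 + \sqrt{-251 + 121}} = \sqrt{-395982 + \sqrt{-130}} = \sqrt{-395982 + i \sqrt{130}}$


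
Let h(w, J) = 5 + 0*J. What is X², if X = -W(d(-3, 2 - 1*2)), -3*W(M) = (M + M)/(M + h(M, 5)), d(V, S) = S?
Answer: 0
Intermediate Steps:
h(w, J) = 5 (h(w, J) = 5 + 0 = 5)
W(M) = -2*M/(3*(5 + M)) (W(M) = -(M + M)/(3*(M + 5)) = -2*M/(3*(5 + M)))
X = 0 (X = -(-2)*(2 - 1*2)/(15 + 3*(2 - 1*2)) = -(-2)*(2 - 2)/(15 + 3*(2 - 2)) = -(-2)*0/(15 + 3*0) = -(-2)*0/(15 + 0) = -(-2)*0/15 = -1*0 = 0)
X² = 0² = 0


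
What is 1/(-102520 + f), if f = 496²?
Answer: 1/143496 ≈ 6.9688e-6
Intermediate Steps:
f = 246016
1/(-102520 + f) = 1/(-102520 + 246016) = 1/143496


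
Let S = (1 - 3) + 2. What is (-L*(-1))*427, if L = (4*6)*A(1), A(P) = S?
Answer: 0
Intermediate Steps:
S = 0 (S = -2 + 2 = 0)
A(P) = 0
L = 0 (L = (4*6)*0 = 24*0 = 0)
(-L*(-1))*427 = (-1*0*(-1))*427 = (0*(-1))*427 = 0*427 = 0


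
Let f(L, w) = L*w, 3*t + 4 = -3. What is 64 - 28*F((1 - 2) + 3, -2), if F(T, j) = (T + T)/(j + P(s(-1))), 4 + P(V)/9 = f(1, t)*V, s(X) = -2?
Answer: 36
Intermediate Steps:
t = -7/3 (t = -4/3 + (⅓)*(-3) = -4/3 - 1 = -7/3 ≈ -2.3333)
P(V) = -36 - 21*V (P(V) = -36 + 9*((1*(-7/3))*V) = -36 + 9*(-7*V/3) = -36 - 21*V)
F(T, j) = 2*T/(6 + j) (F(T, j) = (T + T)/(j + (-36 - 21*(-2))) = (2*T)/(j + (-36 + 42)) = (2*T)/(j + 6) = (2*T)/(6 + j) = 2*T/(6 + j))
64 - 28*F((1 - 2) + 3, -2) = 64 - 56*((1 - 2) + 3)/(6 - 2) = 64 - 56*(-1 + 3)/4 = 64 - 56*2/4 = 64 - 28*1 = 64 - 28 = 36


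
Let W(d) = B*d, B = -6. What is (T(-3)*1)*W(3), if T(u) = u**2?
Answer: -162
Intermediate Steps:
W(d) = -6*d
(T(-3)*1)*W(3) = ((-3)**2*1)*(-6*3) = (9*1)*(-18) = 9*(-18) = -162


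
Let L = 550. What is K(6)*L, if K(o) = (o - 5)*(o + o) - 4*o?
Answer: -6600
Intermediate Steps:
K(o) = -4*o + 2*o*(-5 + o) (K(o) = (-5 + o)*(2*o) - 4*o = 2*o*(-5 + o) - 4*o = -4*o + 2*o*(-5 + o))
K(6)*L = (2*6*(-7 + 6))*550 = (2*6*(-1))*550 = -12*550 = -6600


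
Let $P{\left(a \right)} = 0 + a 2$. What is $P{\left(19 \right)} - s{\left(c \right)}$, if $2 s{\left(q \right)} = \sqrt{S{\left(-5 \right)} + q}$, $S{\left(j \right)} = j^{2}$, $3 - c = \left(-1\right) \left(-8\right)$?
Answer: $38 - \sqrt{5} \approx 35.764$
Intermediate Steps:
$P{\left(a \right)} = 2 a$ ($P{\left(a \right)} = 0 + 2 a = 2 a$)
$c = -5$ ($c = 3 - \left(-1\right) \left(-8\right) = 3 - 8 = -5$)
$s{\left(q \right)} = \frac{\sqrt{25 + q}}{2}$ ($s{\left(q \right)} = \frac{\sqrt{\left(-5\right)^{2} + q}}{2} = \frac{\sqrt{25 + q}}{2}$)
$P{\left(19 \right)} - s{\left(c \right)} = 2 \cdot 19 - \frac{\sqrt{25 - 5}}{2} = 38 - \frac{\sqrt{20}}{2} = 38 - \frac{2 \sqrt{5}}{2} = 38 - \sqrt{5}$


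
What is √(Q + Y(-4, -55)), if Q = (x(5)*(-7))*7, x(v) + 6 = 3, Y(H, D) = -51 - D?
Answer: √151 ≈ 12.288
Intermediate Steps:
x(v) = -3 (x(v) = -6 + 3 = -3)
Q = 147 (Q = -3*(-7)*7 = 21*7 = 147)
√(Q + Y(-4, -55)) = √(147 + (-51 - 1*(-55))) = √(147 + (-51 + 55)) = √(147 + 4) = √151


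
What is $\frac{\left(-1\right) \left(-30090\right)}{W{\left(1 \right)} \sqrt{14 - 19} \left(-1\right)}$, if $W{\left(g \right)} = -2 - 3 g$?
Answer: $- \frac{6018 i \sqrt{5}}{5} \approx - 2691.3 i$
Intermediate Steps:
$\frac{\left(-1\right) \left(-30090\right)}{W{\left(1 \right)} \sqrt{14 - 19} \left(-1\right)} = \frac{\left(-1\right) \left(-30090\right)}{\left(-2 - 3\right) \sqrt{14 - 19} \left(-1\right)} = \frac{30090}{\left(-2 - 3\right) \sqrt{-5} \left(-1\right)} = \frac{30090}{- 5 i \sqrt{5} \left(-1\right)} = \frac{30090}{5 i \sqrt{5}} = 30090 \left(- \frac{i \sqrt{5}}{25}\right) = - \frac{6018 i \sqrt{5}}{5}$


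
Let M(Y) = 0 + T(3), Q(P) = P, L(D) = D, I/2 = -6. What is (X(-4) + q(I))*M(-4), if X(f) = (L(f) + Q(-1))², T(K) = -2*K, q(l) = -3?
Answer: -132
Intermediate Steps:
I = -12 (I = 2*(-6) = -12)
M(Y) = -6 (M(Y) = 0 - 2*3 = 0 - 6 = -6)
X(f) = (-1 + f)² (X(f) = (f - 1)² = (-1 + f)²)
(X(-4) + q(I))*M(-4) = ((-1 - 4)² - 3)*(-6) = ((-5)² - 3)*(-6) = (25 - 3)*(-6) = 22*(-6) = -132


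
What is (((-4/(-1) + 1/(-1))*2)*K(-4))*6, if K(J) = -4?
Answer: -144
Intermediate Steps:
(((-4/(-1) + 1/(-1))*2)*K(-4))*6 = (((-4/(-1) + 1/(-1))*2)*(-4))*6 = (((-4*(-1) + 1*(-1))*2)*(-4))*6 = (((4 - 1)*2)*(-4))*6 = ((3*2)*(-4))*6 = (6*(-4))*6 = -24*6 = -144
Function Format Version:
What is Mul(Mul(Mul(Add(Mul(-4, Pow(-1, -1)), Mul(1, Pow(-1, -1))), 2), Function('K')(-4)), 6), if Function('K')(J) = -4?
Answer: -144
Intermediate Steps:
Mul(Mul(Mul(Add(Mul(-4, Pow(-1, -1)), Mul(1, Pow(-1, -1))), 2), Function('K')(-4)), 6) = Mul(Mul(Mul(Add(Mul(-4, Pow(-1, -1)), Mul(1, Pow(-1, -1))), 2), -4), 6) = Mul(Mul(Mul(Add(Mul(-4, -1), Mul(1, -1)), 2), -4), 6) = Mul(Mul(Mul(Add(4, -1), 2), -4), 6) = Mul(Mul(Mul(3, 2), -4), 6) = Mul(Mul(6, -4), 6) = Mul(-24, 6) = -144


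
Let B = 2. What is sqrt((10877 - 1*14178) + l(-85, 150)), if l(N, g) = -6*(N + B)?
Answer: I*sqrt(2803) ≈ 52.943*I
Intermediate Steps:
l(N, g) = -12 - 6*N (l(N, g) = -6*(N + 2) = -6*(2 + N) = -12 - 6*N)
sqrt((10877 - 1*14178) + l(-85, 150)) = sqrt((10877 - 1*14178) + (-12 - 6*(-85))) = sqrt((10877 - 14178) + (-12 + 510)) = sqrt(-3301 + 498) = sqrt(-2803) = I*sqrt(2803)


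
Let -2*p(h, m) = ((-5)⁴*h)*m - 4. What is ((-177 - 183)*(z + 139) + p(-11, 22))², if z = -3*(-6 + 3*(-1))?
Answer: 251761689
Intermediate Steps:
p(h, m) = 2 - 625*h*m/2 (p(h, m) = -(((-5)⁴*h)*m - 4)/2 = -((625*h)*m - 4)/2 = -(625*h*m - 4)/2 = -(-4 + 625*h*m)/2 = 2 - 625*h*m/2)
z = 27 (z = -3*(-6 - 3) = -3*(-9) = 27)
((-177 - 183)*(z + 139) + p(-11, 22))² = ((-177 - 183)*(27 + 139) + (2 - 625/2*(-11)*22))² = (-360*166 + (2 + 75625))² = (-59760 + 75627)² = 15867² = 251761689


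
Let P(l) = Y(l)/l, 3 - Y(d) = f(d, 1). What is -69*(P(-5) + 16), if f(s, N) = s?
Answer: -4968/5 ≈ -993.60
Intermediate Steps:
Y(d) = 3 - d
P(l) = (3 - l)/l
-69*(P(-5) + 16) = -69*((3 - 1*(-5))/(-5) + 16) = -69*(-(3 + 5)/5 + 16) = -69*(-⅕*8 + 16) = -69*(-8/5 + 16) = -69*72/5 = -4968/5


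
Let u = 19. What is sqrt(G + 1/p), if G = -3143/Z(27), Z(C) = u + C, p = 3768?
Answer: I*sqrt(128292814074)/43332 ≈ 8.2659*I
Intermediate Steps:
Z(C) = 19 + C
G = -3143/46 (G = -3143/(19 + 27) = -3143/46 ≈ -68.326)
sqrt(G + 1/p) = sqrt(-3143/46 + 1/3768) = sqrt(-5921389/86664) = I*sqrt(128292814074)/43332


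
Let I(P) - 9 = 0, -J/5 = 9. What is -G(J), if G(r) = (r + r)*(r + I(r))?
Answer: -3240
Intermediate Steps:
J = -45 (J = -5*9 = -45)
I(P) = 9 (I(P) = 9 + 0 = 9)
G(r) = 2*r*(9 + r) (G(r) = (r + r)*(r + 9) = (2*r)*(9 + r) = 2*r*(9 + r))
-G(J) = -2*(-45)*(9 - 45) = -2*(-45)*(-36) = -1*3240 = -3240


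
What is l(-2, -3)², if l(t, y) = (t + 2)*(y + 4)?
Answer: 0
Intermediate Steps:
l(t, y) = (2 + t)*(4 + y)
l(-2, -3)² = (8 + 2*(-3) + 4*(-2) - 2*(-3))² = (8 - 6 - 8 + 6)² = 0² = 0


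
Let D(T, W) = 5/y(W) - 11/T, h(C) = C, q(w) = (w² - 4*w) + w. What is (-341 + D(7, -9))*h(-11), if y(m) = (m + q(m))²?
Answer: 23502763/6237 ≈ 3768.3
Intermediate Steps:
q(w) = w² - 3*w
y(m) = (m + m*(-3 + m))²
D(T, W) = -11/T + 5/(W²*(-2 + W)²) (D(T, W) = 5/((W²*(-2 + W)²)) - 11/T = 5*(1/(W²*(-2 + W)²)) - 11/T = 5/(W²*(-2 + W)²) - 11/T = -11/T + 5/(W²*(-2 + W)²))
(-341 + D(7, -9))*h(-11) = (-341 + (-11/7 + 5/((-9)²*(-2 - 9)²)))*(-11) = (-341 + (-11*⅐ + 5*(1/81)/(-11)²))*(-11) = (-341 + (-11/7 + 5*(1/81)*(1/121)))*(-11) = (-341 + (-11/7 + 5/9801))*(-11) = (-341 - 107776/68607)*(-11) = -23502763/68607*(-11) = 23502763/6237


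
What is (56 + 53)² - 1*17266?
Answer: -5385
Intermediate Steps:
(56 + 53)² - 1*17266 = 109² - 17266 = 11881 - 17266 = -5385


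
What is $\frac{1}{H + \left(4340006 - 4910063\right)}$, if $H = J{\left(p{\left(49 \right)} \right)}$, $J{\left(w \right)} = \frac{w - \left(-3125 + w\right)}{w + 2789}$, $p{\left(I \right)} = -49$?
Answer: $- \frac{548}{312390611} \approx -1.7542 \cdot 10^{-6}$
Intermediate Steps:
$J{\left(w \right)} = \frac{3125}{2789 + w}$
$H = \frac{625}{548}$ ($H = \frac{3125}{2789 - 49} = \frac{3125}{2740} = 3125 \cdot \frac{1}{2740} = \frac{625}{548} \approx 1.1405$)
$\frac{1}{H + \left(4340006 - 4910063\right)} = \frac{1}{\frac{625}{548} + \left(4340006 - 4910063\right)} = \frac{1}{\frac{625}{548} - 570057} = \frac{1}{- \frac{312390611}{548}} = - \frac{548}{312390611}$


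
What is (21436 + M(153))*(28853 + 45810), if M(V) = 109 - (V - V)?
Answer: 1608614335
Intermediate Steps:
M(V) = 109 (M(V) = 109 - 1*0 = 109 + 0 = 109)
(21436 + M(153))*(28853 + 45810) = (21436 + 109)*(28853 + 45810) = 21545*74663 = 1608614335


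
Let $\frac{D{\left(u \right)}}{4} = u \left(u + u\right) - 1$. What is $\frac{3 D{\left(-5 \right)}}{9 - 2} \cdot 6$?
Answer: $504$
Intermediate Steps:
$D{\left(u \right)} = -4 + 8 u^{2}$ ($D{\left(u \right)} = 4 \left(u \left(u + u\right) - 1\right) = 4 \left(u 2 u - 1\right) = 4 \left(2 u^{2} - 1\right) = 4 \left(-1 + 2 u^{2}\right) = -4 + 8 u^{2}$)
$\frac{3 D{\left(-5 \right)}}{9 - 2} \cdot 6 = \frac{3 \left(-4 + 8 \left(-5\right)^{2}\right)}{9 - 2} \cdot 6 = \frac{3 \left(-4 + 8 \cdot 25\right)}{7} \cdot 6 = 3 \left(-4 + 200\right) \frac{1}{7} \cdot 6 = 3 \cdot 196 \cdot \frac{1}{7} \cdot 6 = 588 \cdot \frac{1}{7} \cdot 6 = 84 \cdot 6 = 504$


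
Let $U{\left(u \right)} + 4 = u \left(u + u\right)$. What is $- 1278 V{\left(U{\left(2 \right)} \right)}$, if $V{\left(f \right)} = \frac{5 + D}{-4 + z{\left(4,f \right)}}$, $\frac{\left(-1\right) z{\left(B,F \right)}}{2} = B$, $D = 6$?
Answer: $\frac{2343}{2} \approx 1171.5$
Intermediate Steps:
$U{\left(u \right)} = -4 + 2 u^{2}$ ($U{\left(u \right)} = -4 + u \left(u + u\right) = -4 + u 2 u = -4 + 2 u^{2}$)
$z{\left(B,F \right)} = - 2 B$
$V{\left(f \right)} = - \frac{11}{12}$ ($V{\left(f \right)} = \frac{5 + 6}{-4 - 8} = \frac{11}{-4 - 8} = \frac{11}{-12} = 11 \left(- \frac{1}{12}\right) = - \frac{11}{12}$)
$- 1278 V{\left(U{\left(2 \right)} \right)} = \left(-1278\right) \left(- \frac{11}{12}\right) = \frac{2343}{2}$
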